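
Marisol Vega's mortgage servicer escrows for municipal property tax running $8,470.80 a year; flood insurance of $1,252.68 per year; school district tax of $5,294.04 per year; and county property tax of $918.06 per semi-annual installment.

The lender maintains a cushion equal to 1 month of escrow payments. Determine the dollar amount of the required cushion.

$1,404.47

Municipal property tax: $8,470.80
Flood insurance: $1,252.68
School district tax: $5,294.04
County property tax: $918.06 × 2 = $1,836.12
Total per year = $16,853.64
Monthly = $16,853.64 ÷ 12 = $1,404.47
Cushion = 1 × $1,404.47 = $1,404.47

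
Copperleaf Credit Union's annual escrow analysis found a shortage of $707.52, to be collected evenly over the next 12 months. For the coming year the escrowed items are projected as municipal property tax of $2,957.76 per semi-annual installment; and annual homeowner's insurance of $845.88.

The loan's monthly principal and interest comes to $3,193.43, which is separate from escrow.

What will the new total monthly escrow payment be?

$622.41

Municipal property tax — $2,957.76 × 2 = $5,915.52 per year
Homeowner's insurance — $845.88 per year
Combined annual = $5,915.52 + $845.88 = $6,761.40
Monthly = $6,761.40 / 12 = $563.45
Shortage spread = $707.52 ÷ 12 = $58.96/mo
Adjusted monthly = $563.45 + $58.96 = $622.41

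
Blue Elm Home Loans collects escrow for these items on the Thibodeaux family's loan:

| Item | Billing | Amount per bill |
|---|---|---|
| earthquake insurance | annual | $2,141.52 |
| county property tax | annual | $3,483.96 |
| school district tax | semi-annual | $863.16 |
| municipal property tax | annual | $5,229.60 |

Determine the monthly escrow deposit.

$1,048.45

Earthquake insurance = $2,141.52
County property tax = $3,483.96
School district tax = $863.16 × 2 = $1,726.32
Municipal property tax = $5,229.60
Combined annual = $2,141.52 + $3,483.96 + $1,726.32 + $5,229.60 = $12,581.40
Per month = $12,581.40 / 12 = $1,048.45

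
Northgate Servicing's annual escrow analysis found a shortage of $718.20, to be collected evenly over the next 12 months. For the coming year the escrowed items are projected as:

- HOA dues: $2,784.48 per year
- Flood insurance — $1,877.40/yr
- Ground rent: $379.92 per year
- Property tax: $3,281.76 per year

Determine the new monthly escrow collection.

$753.48

HOA dues — $2,784.48/yr
Flood insurance — $1,877.40/yr
Ground rent — $379.92/yr
Property tax — $3,281.76/yr
Total annual escrow = $8,323.56
Per month = $8,323.56 ÷ 12 = $693.63
Shortage per month = $718.20 ÷ 12 = $59.85
Adjusted monthly = $693.63 + $59.85 = $753.48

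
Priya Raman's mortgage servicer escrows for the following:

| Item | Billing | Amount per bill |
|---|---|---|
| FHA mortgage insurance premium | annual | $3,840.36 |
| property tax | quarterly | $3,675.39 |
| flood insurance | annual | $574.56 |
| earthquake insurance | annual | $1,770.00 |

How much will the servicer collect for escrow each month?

FHA mortgage insurance premium — $3,840.36/yr
Property tax — $3,675.39 × 4 = $14,701.56/yr
Flood insurance — $574.56/yr
Earthquake insurance — $1,770.00/yr
Yearly total = $20,886.48
Monthly = $20,886.48 / 12 = $1,740.54

$1,740.54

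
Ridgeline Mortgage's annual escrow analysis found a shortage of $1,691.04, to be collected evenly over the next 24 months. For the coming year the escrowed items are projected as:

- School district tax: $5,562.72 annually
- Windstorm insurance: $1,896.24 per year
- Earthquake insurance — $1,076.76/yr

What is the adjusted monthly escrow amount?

$781.77

School district tax: $5,562.72 annually
Windstorm insurance: $1,896.24 annually
Earthquake insurance: $1,076.76 annually
Yearly total = $8,535.72
Base monthly escrow = $8,535.72 / 12 = $711.31
Shortage per month = $1,691.04 ÷ 24 = $70.46
Adjusted monthly = $711.31 + $70.46 = $781.77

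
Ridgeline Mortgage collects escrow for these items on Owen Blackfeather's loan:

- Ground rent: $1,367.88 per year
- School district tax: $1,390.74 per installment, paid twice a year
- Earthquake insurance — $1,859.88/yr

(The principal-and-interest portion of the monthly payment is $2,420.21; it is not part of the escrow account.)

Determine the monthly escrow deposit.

Ground rent = $1,367.88/yr
School district tax = $1,390.74 × 2 = $2,781.48/yr
Earthquake insurance = $1,859.88/yr
Annual escrow total = $6,009.24
Base monthly escrow = $6,009.24 / 12 = $500.77

$500.77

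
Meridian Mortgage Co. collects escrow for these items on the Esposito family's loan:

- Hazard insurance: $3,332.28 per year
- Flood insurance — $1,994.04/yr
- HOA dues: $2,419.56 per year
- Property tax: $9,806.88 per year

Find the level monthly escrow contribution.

Hazard insurance = $3,332.28
Flood insurance = $1,994.04
HOA dues = $2,419.56
Property tax = $9,806.88
Annual escrow total = $3,332.28 + $1,994.04 + $2,419.56 + $9,806.88 = $17,552.76
Monthly escrow = $17,552.76 ÷ 12 = $1,462.73

$1,462.73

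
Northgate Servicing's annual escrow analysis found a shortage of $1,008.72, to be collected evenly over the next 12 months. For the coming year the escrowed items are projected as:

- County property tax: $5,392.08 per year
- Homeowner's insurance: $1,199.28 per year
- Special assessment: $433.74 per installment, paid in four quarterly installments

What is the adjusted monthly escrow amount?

$777.92

County property tax — $5,392.08 annually
Homeowner's insurance — $1,199.28 annually
Special assessment — $433.74 × 4 = $1,734.96 annually
Annual escrow total = $5,392.08 + $1,199.28 + $1,734.96 = $8,326.32
Per month = $8,326.32 ÷ 12 = $693.86
Shortage spread = $1,008.72 / 12 = $84.06/mo
New monthly escrow = $693.86 + $84.06 = $777.92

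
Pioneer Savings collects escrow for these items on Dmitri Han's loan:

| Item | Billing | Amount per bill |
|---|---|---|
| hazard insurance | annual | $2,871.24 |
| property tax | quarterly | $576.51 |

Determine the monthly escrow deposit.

Hazard insurance: $2,871.24 per year
Property tax: $576.51 × 4 = $2,306.04 per year
Combined annual = $2,871.24 + $2,306.04 = $5,177.28
Monthly = $5,177.28 / 12 = $431.44

$431.44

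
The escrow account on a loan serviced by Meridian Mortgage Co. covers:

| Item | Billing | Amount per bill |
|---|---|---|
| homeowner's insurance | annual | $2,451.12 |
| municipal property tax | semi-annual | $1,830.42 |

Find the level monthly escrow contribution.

Homeowner's insurance — $2,451.12/yr
Municipal property tax — $1,830.42 × 2 = $3,660.84/yr
Yearly total = $2,451.12 + $3,660.84 = $6,111.96
Per month = $6,111.96 / 12 = $509.33

$509.33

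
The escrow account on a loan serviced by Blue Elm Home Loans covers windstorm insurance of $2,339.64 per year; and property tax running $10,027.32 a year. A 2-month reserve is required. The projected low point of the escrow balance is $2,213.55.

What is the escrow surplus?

$152.39

Windstorm insurance — $2,339.64 per year
Property tax — $10,027.32 per year
Total per year = $2,339.64 + $10,027.32 = $12,366.96
Monthly escrow = $12,366.96 / 12 = $1,030.58
Cushion = 2 × $1,030.58 = $2,061.16
Surplus = $2,213.55 − $2,061.16 = $152.39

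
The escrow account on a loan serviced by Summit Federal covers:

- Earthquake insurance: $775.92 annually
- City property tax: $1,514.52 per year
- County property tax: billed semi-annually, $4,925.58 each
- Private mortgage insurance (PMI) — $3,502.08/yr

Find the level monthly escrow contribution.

Earthquake insurance — $775.92 per year
City property tax — $1,514.52 per year
County property tax — $4,925.58 × 2 = $9,851.16 per year
Private mortgage insurance (PMI) — $3,502.08 per year
Total per year = $775.92 + $1,514.52 + $9,851.16 + $3,502.08 = $15,643.68
Base monthly escrow = $15,643.68 ÷ 12 = $1,303.64

$1,303.64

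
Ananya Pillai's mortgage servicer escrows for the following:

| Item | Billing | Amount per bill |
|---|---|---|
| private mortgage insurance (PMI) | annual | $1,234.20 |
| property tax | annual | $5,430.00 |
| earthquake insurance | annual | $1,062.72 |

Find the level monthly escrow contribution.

Private mortgage insurance (PMI) — $1,234.20 annually
Property tax — $5,430.00 annually
Earthquake insurance — $1,062.72 annually
Annual escrow total = $7,726.92
Per month = $7,726.92 / 12 = $643.91

$643.91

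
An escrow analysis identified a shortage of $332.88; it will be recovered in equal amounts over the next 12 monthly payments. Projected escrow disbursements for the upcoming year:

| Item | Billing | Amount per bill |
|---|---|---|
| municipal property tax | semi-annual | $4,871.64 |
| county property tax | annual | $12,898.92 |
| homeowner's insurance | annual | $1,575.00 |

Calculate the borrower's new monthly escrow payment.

Municipal property tax: $4,871.64 × 2 = $9,743.28
County property tax: $12,898.92
Homeowner's insurance: $1,575.00
Yearly total = $9,743.28 + $12,898.92 + $1,575.00 = $24,217.20
Monthly = $24,217.20 ÷ 12 = $2,018.10
Shortage per month = $332.88 ÷ 12 = $27.74
Adjusted monthly = $2,018.10 + $27.74 = $2,045.84

$2,045.84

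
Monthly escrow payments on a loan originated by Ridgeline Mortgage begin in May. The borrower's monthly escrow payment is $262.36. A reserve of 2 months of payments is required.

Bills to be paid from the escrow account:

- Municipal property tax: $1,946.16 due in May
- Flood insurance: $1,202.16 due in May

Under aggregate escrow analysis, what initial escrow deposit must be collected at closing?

Cushion = 2 × $262.36 = $524.72
Trial balance (start $0, +$262.36 each month, − disbursements):
  May: +$262.36 − $3,148.32 → -$2,885.96
  Jun: +$262.36 → -$2,623.60
  Jul: +$262.36 → -$2,361.24
  Aug: +$262.36 → -$2,098.88
  Sep: +$262.36 → -$1,836.52
  Oct: +$262.36 → -$1,574.16
  Nov: +$262.36 → -$1,311.80
  Dec: +$262.36 → -$1,049.44
  Jan: +$262.36 → -$787.08
  Feb: +$262.36 → -$524.72
  Mar: +$262.36 → -$262.36
  Apr: +$262.36 → $0.00
Lowest trial balance = -$2,885.96 (May)
Initial deposit = cushion − low point = $524.72 − (-$2,885.96) = $3,410.68

$3,410.68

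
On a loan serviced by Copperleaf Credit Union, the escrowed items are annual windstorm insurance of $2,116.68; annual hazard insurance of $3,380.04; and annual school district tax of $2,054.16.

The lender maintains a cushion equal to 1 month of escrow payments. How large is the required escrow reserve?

Windstorm insurance = $2,116.68/yr
Hazard insurance = $3,380.04/yr
School district tax = $2,054.16/yr
Total per year = $2,116.68 + $3,380.04 + $2,054.16 = $7,550.88
Monthly = $7,550.88 ÷ 12 = $629.24
Required cushion = 1 × $629.24 = $629.24

$629.24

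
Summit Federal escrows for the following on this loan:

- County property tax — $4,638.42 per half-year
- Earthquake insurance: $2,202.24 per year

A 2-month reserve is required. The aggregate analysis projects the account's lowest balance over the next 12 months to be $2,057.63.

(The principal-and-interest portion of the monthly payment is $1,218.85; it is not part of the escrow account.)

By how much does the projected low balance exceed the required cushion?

$144.45

County property tax: $4,638.42 × 2 = $9,276.84/yr
Earthquake insurance: $2,202.24/yr
Total annual escrow = $9,276.84 + $2,202.24 = $11,479.08
Base monthly escrow = $11,479.08 / 12 = $956.59
Cushion = 2 × $956.59 = $1,913.18
Surplus = $2,057.63 − $1,913.18 = $144.45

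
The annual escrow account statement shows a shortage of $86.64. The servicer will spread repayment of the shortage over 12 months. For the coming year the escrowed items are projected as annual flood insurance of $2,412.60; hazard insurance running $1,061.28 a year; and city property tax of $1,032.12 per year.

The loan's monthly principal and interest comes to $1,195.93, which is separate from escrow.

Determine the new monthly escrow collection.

Flood insurance: $2,412.60
Hazard insurance: $1,061.28
City property tax: $1,032.12
Annual escrow total = $2,412.60 + $1,061.28 + $1,032.12 = $4,506.00
Base monthly escrow = $4,506.00 ÷ 12 = $375.50
Monthly shortage recovery: $86.64 ÷ 12 = $7.22
New monthly escrow = $375.50 + $7.22 = $382.72

$382.72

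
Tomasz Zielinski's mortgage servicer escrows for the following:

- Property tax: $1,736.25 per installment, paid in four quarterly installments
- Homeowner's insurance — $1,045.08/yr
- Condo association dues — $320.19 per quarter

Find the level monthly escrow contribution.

$772.57

Property tax: $1,736.25 × 4 = $6,945.00 per year
Homeowner's insurance: $1,045.08 per year
Condo association dues: $320.19 × 4 = $1,280.76 per year
Total per year = $6,945.00 + $1,045.08 + $1,280.76 = $9,270.84
Monthly = $9,270.84 / 12 = $772.57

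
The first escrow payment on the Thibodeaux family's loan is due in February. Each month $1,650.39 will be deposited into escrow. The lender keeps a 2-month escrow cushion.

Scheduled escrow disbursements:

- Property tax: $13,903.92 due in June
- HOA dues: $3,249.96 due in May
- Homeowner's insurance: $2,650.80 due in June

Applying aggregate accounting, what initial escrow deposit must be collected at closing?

Cushion = 2 × $1,650.39 = $3,300.78
Trial balance (start $0, +$1,650.39 each month, − disbursements):
  Feb: +$1,650.39 → $1,650.39
  Mar: +$1,650.39 → $3,300.78
  Apr: +$1,650.39 → $4,951.17
  May: +$1,650.39 − $3,249.96 → $3,351.60
  Jun: +$1,650.39 − $16,554.72 → -$11,552.73
  Jul: +$1,650.39 → -$9,902.34
  Aug: +$1,650.39 → -$8,251.95
  Sep: +$1,650.39 → -$6,601.56
  Oct: +$1,650.39 → -$4,951.17
  Nov: +$1,650.39 → -$3,300.78
  Dec: +$1,650.39 → -$1,650.39
  Jan: +$1,650.39 → $0.00
Lowest trial balance = -$11,552.73 (Jun)
Initial deposit = cushion − low point = $3,300.78 − (-$11,552.73) = $14,853.51

$14,853.51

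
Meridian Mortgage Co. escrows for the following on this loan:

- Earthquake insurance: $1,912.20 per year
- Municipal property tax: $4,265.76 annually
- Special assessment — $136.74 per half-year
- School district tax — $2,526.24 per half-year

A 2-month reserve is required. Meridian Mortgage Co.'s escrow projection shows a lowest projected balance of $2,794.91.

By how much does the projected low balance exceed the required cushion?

Earthquake insurance — $1,912.20/yr
Municipal property tax — $4,265.76/yr
Special assessment — $136.74 × 2 = $273.48/yr
School district tax — $2,526.24 × 2 = $5,052.48/yr
Total annual escrow = $11,503.92
Monthly escrow = $11,503.92 ÷ 12 = $958.66
Cushion = 2 × $958.66 = $1,917.32
Surplus = $2,794.91 − $1,917.32 = $877.59

$877.59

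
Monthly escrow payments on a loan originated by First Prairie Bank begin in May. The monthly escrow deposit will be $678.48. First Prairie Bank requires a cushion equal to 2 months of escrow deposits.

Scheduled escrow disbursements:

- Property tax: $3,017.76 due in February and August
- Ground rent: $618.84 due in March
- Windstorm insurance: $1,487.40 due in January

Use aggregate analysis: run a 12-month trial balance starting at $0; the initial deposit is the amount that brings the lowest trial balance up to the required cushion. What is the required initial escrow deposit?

$2,095.08

Cushion = 2 × $678.48 = $1,356.96
Trial balance (start $0, +$678.48 each month, − disbursements):
  May: +$678.48 → $678.48
  Jun: +$678.48 → $1,356.96
  Jul: +$678.48 → $2,035.44
  Aug: +$678.48 − $3,017.76 → -$303.84
  Sep: +$678.48 → $374.64
  Oct: +$678.48 → $1,053.12
  Nov: +$678.48 → $1,731.60
  Dec: +$678.48 → $2,410.08
  Jan: +$678.48 − $1,487.40 → $1,601.16
  Feb: +$678.48 − $3,017.76 → -$738.12
  Mar: +$678.48 − $618.84 → -$678.48
  Apr: +$678.48 → $0.00
Lowest trial balance = -$738.12 (Feb)
Initial deposit = cushion − low point = $1,356.96 − (-$738.12) = $2,095.08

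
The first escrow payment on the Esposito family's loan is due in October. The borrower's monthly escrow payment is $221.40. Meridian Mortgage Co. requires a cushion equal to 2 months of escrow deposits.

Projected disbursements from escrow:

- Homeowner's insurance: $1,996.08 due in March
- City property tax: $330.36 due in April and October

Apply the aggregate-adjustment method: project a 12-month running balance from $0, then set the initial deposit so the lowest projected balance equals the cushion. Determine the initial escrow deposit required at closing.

$1,549.80

Cushion = 2 × $221.40 = $442.80
Trial balance (start $0, +$221.40 each month, − disbursements):
  Oct: +$221.40 − $330.36 → -$108.96
  Nov: +$221.40 → $112.44
  Dec: +$221.40 → $333.84
  Jan: +$221.40 → $555.24
  Feb: +$221.40 → $776.64
  Mar: +$221.40 − $1,996.08 → -$998.04
  Apr: +$221.40 − $330.36 → -$1,107.00
  May: +$221.40 → -$885.60
  Jun: +$221.40 → -$664.20
  Jul: +$221.40 → -$442.80
  Aug: +$221.40 → -$221.40
  Sep: +$221.40 → $0.00
Lowest trial balance = -$1,107.00 (Apr)
Initial deposit = cushion − low point = $442.80 − (-$1,107.00) = $1,549.80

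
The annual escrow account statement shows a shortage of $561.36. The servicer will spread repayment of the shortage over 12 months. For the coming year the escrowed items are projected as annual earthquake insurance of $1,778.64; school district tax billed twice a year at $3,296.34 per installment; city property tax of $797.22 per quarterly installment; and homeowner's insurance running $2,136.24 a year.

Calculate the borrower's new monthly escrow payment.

$1,188.15

Earthquake insurance — $1,778.64 annually
School district tax — $3,296.34 × 2 = $6,592.68 annually
City property tax — $797.22 × 4 = $3,188.88 annually
Homeowner's insurance — $2,136.24 annually
Combined annual = $13,696.44
Base monthly escrow = $13,696.44 ÷ 12 = $1,141.37
Shortage spread = $561.36 / 12 = $46.78/mo
New monthly escrow = $1,141.37 + $46.78 = $1,188.15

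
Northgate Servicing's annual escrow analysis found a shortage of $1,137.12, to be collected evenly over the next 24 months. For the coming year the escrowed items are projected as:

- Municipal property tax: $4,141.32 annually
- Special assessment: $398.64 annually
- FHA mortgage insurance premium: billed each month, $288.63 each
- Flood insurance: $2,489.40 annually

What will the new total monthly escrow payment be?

$921.79

Municipal property tax = $4,141.32
Special assessment = $398.64
FHA mortgage insurance premium = $288.63 × 12 = $3,463.56
Flood insurance = $2,489.40
Yearly total = $10,492.92
Base monthly escrow = $10,492.92 ÷ 12 = $874.41
Monthly shortage recovery: $1,137.12 / 24 = $47.38
Adjusted monthly = $874.41 + $47.38 = $921.79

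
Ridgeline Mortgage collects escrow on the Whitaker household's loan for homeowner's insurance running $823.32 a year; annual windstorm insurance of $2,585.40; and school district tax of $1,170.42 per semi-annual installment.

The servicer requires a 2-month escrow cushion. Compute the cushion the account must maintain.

$958.26

Homeowner's insurance — $823.32
Windstorm insurance — $2,585.40
School district tax — $1,170.42 × 2 = $2,340.84
Yearly total = $823.32 + $2,585.40 + $2,340.84 = $5,749.56
Monthly = $5,749.56 ÷ 12 = $479.13
Reserve = 2 × $479.13 = $958.26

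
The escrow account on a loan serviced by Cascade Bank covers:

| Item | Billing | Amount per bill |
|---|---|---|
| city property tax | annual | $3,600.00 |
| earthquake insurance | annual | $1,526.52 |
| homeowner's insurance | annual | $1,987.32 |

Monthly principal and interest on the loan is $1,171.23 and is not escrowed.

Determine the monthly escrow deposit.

$592.82

City property tax: $3,600.00
Earthquake insurance: $1,526.52
Homeowner's insurance: $1,987.32
Yearly total = $3,600.00 + $1,526.52 + $1,987.32 = $7,113.84
Monthly = $7,113.84 / 12 = $592.82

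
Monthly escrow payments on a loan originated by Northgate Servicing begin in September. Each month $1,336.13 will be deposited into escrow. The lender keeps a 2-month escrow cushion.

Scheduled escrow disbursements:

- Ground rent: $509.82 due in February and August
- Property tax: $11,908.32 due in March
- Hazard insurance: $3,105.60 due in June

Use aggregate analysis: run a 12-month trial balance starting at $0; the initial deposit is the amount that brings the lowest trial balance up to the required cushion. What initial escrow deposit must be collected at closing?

Cushion = 2 × $1,336.13 = $2,672.26
Trial balance (start $0, +$1,336.13 each month, − disbursements):
  Sep: +$1,336.13 → $1,336.13
  Oct: +$1,336.13 → $2,672.26
  Nov: +$1,336.13 → $4,008.39
  Dec: +$1,336.13 → $5,344.52
  Jan: +$1,336.13 → $6,680.65
  Feb: +$1,336.13 − $509.82 → $7,506.96
  Mar: +$1,336.13 − $11,908.32 → -$3,065.23
  Apr: +$1,336.13 → -$1,729.10
  May: +$1,336.13 → -$392.97
  Jun: +$1,336.13 − $3,105.60 → -$2,162.44
  Jul: +$1,336.13 → -$826.31
  Aug: +$1,336.13 − $509.82 → $0.00
Lowest trial balance = -$3,065.23 (Mar)
Initial deposit = cushion − low point = $2,672.26 − (-$3,065.23) = $5,737.49

$5,737.49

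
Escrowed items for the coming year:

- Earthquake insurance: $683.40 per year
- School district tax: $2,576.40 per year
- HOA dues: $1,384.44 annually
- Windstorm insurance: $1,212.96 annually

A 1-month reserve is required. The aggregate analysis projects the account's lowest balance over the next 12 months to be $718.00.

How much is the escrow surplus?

$229.90

Earthquake insurance = $683.40 annually
School district tax = $2,576.40 annually
HOA dues = $1,384.44 annually
Windstorm insurance = $1,212.96 annually
Combined annual = $683.40 + $2,576.40 + $1,384.44 + $1,212.96 = $5,857.20
Monthly escrow = $5,857.20 ÷ 12 = $488.10
Cushion = 1 × $488.10 = $488.10
Surplus = $718.00 − $488.10 = $229.90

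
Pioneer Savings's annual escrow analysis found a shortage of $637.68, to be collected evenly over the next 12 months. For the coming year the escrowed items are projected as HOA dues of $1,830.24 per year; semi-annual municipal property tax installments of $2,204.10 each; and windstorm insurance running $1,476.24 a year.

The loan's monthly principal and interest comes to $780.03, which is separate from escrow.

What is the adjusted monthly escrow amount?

HOA dues — $1,830.24
Municipal property tax — $2,204.10 × 2 = $4,408.20
Windstorm insurance — $1,476.24
Combined annual = $7,714.68
Base monthly escrow = $7,714.68 / 12 = $642.89
Monthly shortage recovery: $637.68 / 12 = $53.14
New monthly escrow = $642.89 + $53.14 = $696.03

$696.03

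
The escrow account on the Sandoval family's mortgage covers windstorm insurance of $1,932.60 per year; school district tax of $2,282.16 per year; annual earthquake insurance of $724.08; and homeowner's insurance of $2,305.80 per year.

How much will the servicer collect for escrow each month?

Windstorm insurance = $1,932.60
School district tax = $2,282.16
Earthquake insurance = $724.08
Homeowner's insurance = $2,305.80
Yearly total = $7,244.64
Per month = $7,244.64 ÷ 12 = $603.72

$603.72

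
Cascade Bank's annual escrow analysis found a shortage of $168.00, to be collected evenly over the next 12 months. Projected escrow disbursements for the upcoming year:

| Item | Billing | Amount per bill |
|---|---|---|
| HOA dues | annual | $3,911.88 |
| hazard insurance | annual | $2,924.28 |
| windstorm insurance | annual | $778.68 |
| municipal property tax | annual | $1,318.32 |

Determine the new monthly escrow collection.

$758.43

HOA dues = $3,911.88
Hazard insurance = $2,924.28
Windstorm insurance = $778.68
Municipal property tax = $1,318.32
Annual escrow total = $3,911.88 + $2,924.28 + $778.68 + $1,318.32 = $8,933.16
Per month = $8,933.16 ÷ 12 = $744.43
Monthly shortage recovery: $168.00 / 12 = $14.00
Adjusted monthly = $744.43 + $14.00 = $758.43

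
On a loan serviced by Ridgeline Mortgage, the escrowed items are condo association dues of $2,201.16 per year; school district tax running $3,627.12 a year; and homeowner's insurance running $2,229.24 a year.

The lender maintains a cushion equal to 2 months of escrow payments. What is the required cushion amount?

Condo association dues = $2,201.16 annually
School district tax = $3,627.12 annually
Homeowner's insurance = $2,229.24 annually
Total annual escrow = $2,201.16 + $3,627.12 + $2,229.24 = $8,057.52
Monthly escrow = $8,057.52 ÷ 12 = $671.46
Required cushion = 2 × $671.46 = $1,342.92

$1,342.92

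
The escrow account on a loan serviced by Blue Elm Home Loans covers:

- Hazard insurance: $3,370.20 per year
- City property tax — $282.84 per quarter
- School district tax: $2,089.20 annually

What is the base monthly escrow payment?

$549.23

Hazard insurance: $3,370.20 per year
City property tax: $282.84 × 4 = $1,131.36 per year
School district tax: $2,089.20 per year
Annual escrow total = $6,590.76
Per month = $6,590.76 / 12 = $549.23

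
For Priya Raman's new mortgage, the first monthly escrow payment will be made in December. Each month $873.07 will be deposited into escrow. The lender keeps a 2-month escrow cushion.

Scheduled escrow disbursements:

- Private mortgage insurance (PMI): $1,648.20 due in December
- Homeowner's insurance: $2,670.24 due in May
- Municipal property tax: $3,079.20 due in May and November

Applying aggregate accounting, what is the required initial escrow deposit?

$3,905.36

Cushion = 2 × $873.07 = $1,746.14
Trial balance (start $0, +$873.07 each month, − disbursements):
  Dec: +$873.07 − $1,648.20 → -$775.13
  Jan: +$873.07 → $97.94
  Feb: +$873.07 → $971.01
  Mar: +$873.07 → $1,844.08
  Apr: +$873.07 → $2,717.15
  May: +$873.07 − $5,749.44 → -$2,159.22
  Jun: +$873.07 → -$1,286.15
  Jul: +$873.07 → -$413.08
  Aug: +$873.07 → $459.99
  Sep: +$873.07 → $1,333.06
  Oct: +$873.07 → $2,206.13
  Nov: +$873.07 − $3,079.20 → $0.00
Lowest trial balance = -$2,159.22 (May)
Initial deposit = cushion − low point = $1,746.14 − (-$2,159.22) = $3,905.36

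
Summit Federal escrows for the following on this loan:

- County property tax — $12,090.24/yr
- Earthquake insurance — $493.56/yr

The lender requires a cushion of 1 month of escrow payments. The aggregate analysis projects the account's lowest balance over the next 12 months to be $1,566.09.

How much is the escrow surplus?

$517.44

County property tax: $12,090.24 annually
Earthquake insurance: $493.56 annually
Annual escrow total = $12,090.24 + $493.56 = $12,583.80
Monthly escrow = $12,583.80 / 12 = $1,048.65
Cushion = 1 × $1,048.65 = $1,048.65
Excess over cushion: $1,566.09 − $1,048.65 = $517.44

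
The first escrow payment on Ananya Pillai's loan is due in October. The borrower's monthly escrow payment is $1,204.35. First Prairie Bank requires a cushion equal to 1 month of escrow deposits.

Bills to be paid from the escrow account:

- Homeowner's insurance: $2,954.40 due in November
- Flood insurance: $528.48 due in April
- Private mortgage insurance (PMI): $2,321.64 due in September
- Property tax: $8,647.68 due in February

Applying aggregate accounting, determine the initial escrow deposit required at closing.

$6,784.68

Cushion = 1 × $1,204.35 = $1,204.35
Trial balance (start $0, +$1,204.35 each month, − disbursements):
  Oct: +$1,204.35 → $1,204.35
  Nov: +$1,204.35 − $2,954.40 → -$545.70
  Dec: +$1,204.35 → $658.65
  Jan: +$1,204.35 → $1,863.00
  Feb: +$1,204.35 − $8,647.68 → -$5,580.33
  Mar: +$1,204.35 → -$4,375.98
  Apr: +$1,204.35 − $528.48 → -$3,700.11
  May: +$1,204.35 → -$2,495.76
  Jun: +$1,204.35 → -$1,291.41
  Jul: +$1,204.35 → -$87.06
  Aug: +$1,204.35 → $1,117.29
  Sep: +$1,204.35 − $2,321.64 → $0.00
Lowest trial balance = -$5,580.33 (Feb)
Initial deposit = cushion − low point = $1,204.35 − (-$5,580.33) = $6,784.68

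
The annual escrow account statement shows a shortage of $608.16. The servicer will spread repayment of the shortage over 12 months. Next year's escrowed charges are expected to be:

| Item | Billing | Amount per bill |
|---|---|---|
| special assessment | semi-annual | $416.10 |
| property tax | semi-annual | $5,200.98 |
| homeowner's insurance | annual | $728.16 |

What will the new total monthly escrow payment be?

$1,047.54

Special assessment — $416.10 × 2 = $832.20/yr
Property tax — $5,200.98 × 2 = $10,401.96/yr
Homeowner's insurance — $728.16/yr
Annual escrow total = $832.20 + $10,401.96 + $728.16 = $11,962.32
Per month = $11,962.32 ÷ 12 = $996.86
Shortage spread = $608.16 / 12 = $50.68/mo
Adjusted monthly = $996.86 + $50.68 = $1,047.54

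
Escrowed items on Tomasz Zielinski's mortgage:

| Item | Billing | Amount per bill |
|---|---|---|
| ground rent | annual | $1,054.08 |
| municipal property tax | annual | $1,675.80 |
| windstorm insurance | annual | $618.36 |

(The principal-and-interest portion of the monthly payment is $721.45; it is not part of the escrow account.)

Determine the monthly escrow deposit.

Ground rent = $1,054.08 per year
Municipal property tax = $1,675.80 per year
Windstorm insurance = $618.36 per year
Total annual escrow = $3,348.24
Monthly escrow = $3,348.24 ÷ 12 = $279.02

$279.02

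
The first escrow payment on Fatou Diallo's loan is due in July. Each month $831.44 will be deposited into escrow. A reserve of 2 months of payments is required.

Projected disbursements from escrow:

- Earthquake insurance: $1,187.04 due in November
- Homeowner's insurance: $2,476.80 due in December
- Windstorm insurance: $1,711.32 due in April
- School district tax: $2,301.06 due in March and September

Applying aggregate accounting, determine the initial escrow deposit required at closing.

Cushion = 2 × $831.44 = $1,662.88
Trial balance (start $0, +$831.44 each month, − disbursements):
  Jul: +$831.44 → $831.44
  Aug: +$831.44 → $1,662.88
  Sep: +$831.44 − $2,301.06 → $193.26
  Oct: +$831.44 → $1,024.70
  Nov: +$831.44 − $1,187.04 → $669.10
  Dec: +$831.44 − $2,476.80 → -$976.26
  Jan: +$831.44 → -$144.82
  Feb: +$831.44 → $686.62
  Mar: +$831.44 − $2,301.06 → -$783.00
  Apr: +$831.44 − $1,711.32 → -$1,662.88
  May: +$831.44 → -$831.44
  Jun: +$831.44 → $0.00
Lowest trial balance = -$1,662.88 (Apr)
Initial deposit = cushion − low point = $1,662.88 − (-$1,662.88) = $3,325.76

$3,325.76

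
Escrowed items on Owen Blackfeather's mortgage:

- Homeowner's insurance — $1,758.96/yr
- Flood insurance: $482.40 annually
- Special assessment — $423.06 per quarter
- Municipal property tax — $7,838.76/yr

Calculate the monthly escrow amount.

$981.03

Homeowner's insurance: $1,758.96/yr
Flood insurance: $482.40/yr
Special assessment: $423.06 × 4 = $1,692.24/yr
Municipal property tax: $7,838.76/yr
Total annual escrow = $1,758.96 + $482.40 + $1,692.24 + $7,838.76 = $11,772.36
Monthly = $11,772.36 / 12 = $981.03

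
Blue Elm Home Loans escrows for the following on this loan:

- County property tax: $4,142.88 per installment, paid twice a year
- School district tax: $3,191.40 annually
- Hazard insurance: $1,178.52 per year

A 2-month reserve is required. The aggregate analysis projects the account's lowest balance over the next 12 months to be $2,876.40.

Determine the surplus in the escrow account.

County property tax: $4,142.88 × 2 = $8,285.76 annually
School district tax: $3,191.40 annually
Hazard insurance: $1,178.52 annually
Annual escrow total = $8,285.76 + $3,191.40 + $1,178.52 = $12,655.68
Per month = $12,655.68 / 12 = $1,054.64
Required reserve = 2 × $1,054.64 = $2,109.28
Excess over cushion: $2,876.40 − $2,109.28 = $767.12

$767.12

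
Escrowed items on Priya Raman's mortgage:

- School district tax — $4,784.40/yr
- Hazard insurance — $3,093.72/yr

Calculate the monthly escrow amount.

School district tax — $4,784.40/yr
Hazard insurance — $3,093.72/yr
Total per year = $4,784.40 + $3,093.72 = $7,878.12
Monthly escrow = $7,878.12 / 12 = $656.51

$656.51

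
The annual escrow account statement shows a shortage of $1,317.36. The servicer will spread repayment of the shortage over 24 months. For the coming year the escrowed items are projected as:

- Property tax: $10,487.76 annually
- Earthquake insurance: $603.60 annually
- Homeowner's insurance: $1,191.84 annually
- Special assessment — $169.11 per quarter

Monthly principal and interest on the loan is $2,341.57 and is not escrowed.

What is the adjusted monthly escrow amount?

Property tax: $10,487.76/yr
Earthquake insurance: $603.60/yr
Homeowner's insurance: $1,191.84/yr
Special assessment: $169.11 × 4 = $676.44/yr
Total per year = $12,959.64
Monthly escrow = $12,959.64 / 12 = $1,079.97
Shortage per month = $1,317.36 / 24 = $54.89
New monthly escrow = $1,079.97 + $54.89 = $1,134.86

$1,134.86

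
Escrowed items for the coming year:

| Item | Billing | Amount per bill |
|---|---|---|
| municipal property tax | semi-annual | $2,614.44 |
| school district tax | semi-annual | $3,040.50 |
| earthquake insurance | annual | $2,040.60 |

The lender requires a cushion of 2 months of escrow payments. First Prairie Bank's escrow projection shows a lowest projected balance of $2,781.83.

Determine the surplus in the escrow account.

Municipal property tax — $2,614.44 × 2 = $5,228.88/yr
School district tax — $3,040.50 × 2 = $6,081.00/yr
Earthquake insurance — $2,040.60/yr
Total annual escrow = $5,228.88 + $6,081.00 + $2,040.60 = $13,350.48
Monthly = $13,350.48 ÷ 12 = $1,112.54
Cushion = 2 × $1,112.54 = $2,225.08
Excess over cushion: $2,781.83 − $2,225.08 = $556.75

$556.75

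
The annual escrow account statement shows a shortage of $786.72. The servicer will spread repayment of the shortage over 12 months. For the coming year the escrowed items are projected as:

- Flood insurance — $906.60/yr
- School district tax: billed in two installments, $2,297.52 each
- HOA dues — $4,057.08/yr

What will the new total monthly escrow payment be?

$862.12

Flood insurance — $906.60 annually
School district tax — $2,297.52 × 2 = $4,595.04 annually
HOA dues — $4,057.08 annually
Total annual escrow = $9,558.72
Monthly escrow = $9,558.72 / 12 = $796.56
Monthly shortage recovery: $786.72 / 12 = $65.56
New monthly escrow = $796.56 + $65.56 = $862.12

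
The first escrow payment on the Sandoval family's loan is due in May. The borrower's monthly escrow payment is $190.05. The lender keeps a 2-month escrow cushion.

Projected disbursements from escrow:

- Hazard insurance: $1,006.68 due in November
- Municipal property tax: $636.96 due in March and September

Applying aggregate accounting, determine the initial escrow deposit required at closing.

$693.39

Cushion = 2 × $190.05 = $380.10
Trial balance (start $0, +$190.05 each month, − disbursements):
  May: +$190.05 → $190.05
  Jun: +$190.05 → $380.10
  Jul: +$190.05 → $570.15
  Aug: +$190.05 → $760.20
  Sep: +$190.05 − $636.96 → $313.29
  Oct: +$190.05 → $503.34
  Nov: +$190.05 − $1,006.68 → -$313.29
  Dec: +$190.05 → -$123.24
  Jan: +$190.05 → $66.81
  Feb: +$190.05 → $256.86
  Mar: +$190.05 − $636.96 → -$190.05
  Apr: +$190.05 → $0.00
Lowest trial balance = -$313.29 (Nov)
Initial deposit = cushion − low point = $380.10 − (-$313.29) = $693.39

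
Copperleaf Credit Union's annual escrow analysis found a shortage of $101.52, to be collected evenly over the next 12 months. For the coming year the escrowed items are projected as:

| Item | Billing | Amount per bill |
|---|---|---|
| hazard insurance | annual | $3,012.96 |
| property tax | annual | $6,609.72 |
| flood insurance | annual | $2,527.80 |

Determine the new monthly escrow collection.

$1,021.00

Hazard insurance: $3,012.96/yr
Property tax: $6,609.72/yr
Flood insurance: $2,527.80/yr
Total annual escrow = $12,150.48
Per month = $12,150.48 / 12 = $1,012.54
Monthly shortage recovery: $101.52 / 12 = $8.46
Adjusted monthly = $1,012.54 + $8.46 = $1,021.00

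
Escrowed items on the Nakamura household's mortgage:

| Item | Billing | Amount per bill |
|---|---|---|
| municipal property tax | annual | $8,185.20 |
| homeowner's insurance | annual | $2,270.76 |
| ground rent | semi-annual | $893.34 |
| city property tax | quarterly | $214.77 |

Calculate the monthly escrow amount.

Municipal property tax: $8,185.20/yr
Homeowner's insurance: $2,270.76/yr
Ground rent: $893.34 × 2 = $1,786.68/yr
City property tax: $214.77 × 4 = $859.08/yr
Total annual escrow = $8,185.20 + $2,270.76 + $1,786.68 + $859.08 = $13,101.72
Monthly = $13,101.72 / 12 = $1,091.81

$1,091.81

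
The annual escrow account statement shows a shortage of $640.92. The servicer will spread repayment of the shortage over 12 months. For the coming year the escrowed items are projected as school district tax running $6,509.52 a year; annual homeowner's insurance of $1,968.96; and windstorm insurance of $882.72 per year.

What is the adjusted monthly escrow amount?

School district tax: $6,509.52/yr
Homeowner's insurance: $1,968.96/yr
Windstorm insurance: $882.72/yr
Yearly total = $6,509.52 + $1,968.96 + $882.72 = $9,361.20
Base monthly escrow = $9,361.20 ÷ 12 = $780.10
Shortage per month = $640.92 / 12 = $53.41
New monthly escrow = $780.10 + $53.41 = $833.51

$833.51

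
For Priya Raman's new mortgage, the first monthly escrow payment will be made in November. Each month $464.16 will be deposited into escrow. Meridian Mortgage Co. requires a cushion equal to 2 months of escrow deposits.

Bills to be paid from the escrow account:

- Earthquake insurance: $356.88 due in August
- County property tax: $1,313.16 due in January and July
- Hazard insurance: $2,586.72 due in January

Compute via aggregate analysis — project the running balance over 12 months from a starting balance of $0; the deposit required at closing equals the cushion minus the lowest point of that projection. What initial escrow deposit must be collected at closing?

$3,435.72

Cushion = 2 × $464.16 = $928.32
Trial balance (start $0, +$464.16 each month, − disbursements):
  Nov: +$464.16 → $464.16
  Dec: +$464.16 → $928.32
  Jan: +$464.16 − $3,899.88 → -$2,507.40
  Feb: +$464.16 → -$2,043.24
  Mar: +$464.16 → -$1,579.08
  Apr: +$464.16 → -$1,114.92
  May: +$464.16 → -$650.76
  Jun: +$464.16 → -$186.60
  Jul: +$464.16 − $1,313.16 → -$1,035.60
  Aug: +$464.16 − $356.88 → -$928.32
  Sep: +$464.16 → -$464.16
  Oct: +$464.16 → $0.00
Lowest trial balance = -$2,507.40 (Jan)
Initial deposit = cushion − low point = $928.32 − (-$2,507.40) = $3,435.72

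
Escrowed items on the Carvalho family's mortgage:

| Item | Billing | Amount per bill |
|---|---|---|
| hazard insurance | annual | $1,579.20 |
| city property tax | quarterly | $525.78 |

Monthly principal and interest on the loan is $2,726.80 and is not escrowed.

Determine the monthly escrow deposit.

Hazard insurance = $1,579.20/yr
City property tax = $525.78 × 4 = $2,103.12/yr
Annual escrow total = $1,579.20 + $2,103.12 = $3,682.32
Per month = $3,682.32 ÷ 12 = $306.86

$306.86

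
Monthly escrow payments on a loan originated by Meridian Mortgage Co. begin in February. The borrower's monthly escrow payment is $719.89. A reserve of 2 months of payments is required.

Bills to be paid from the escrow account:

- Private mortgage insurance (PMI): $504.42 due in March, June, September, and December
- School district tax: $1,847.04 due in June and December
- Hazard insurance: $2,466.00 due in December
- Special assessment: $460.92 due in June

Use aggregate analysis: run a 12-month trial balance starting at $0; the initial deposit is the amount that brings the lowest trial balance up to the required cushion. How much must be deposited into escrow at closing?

$2,159.67

Cushion = 2 × $719.89 = $1,439.78
Trial balance (start $0, +$719.89 each month, − disbursements):
  Feb: +$719.89 → $719.89
  Mar: +$719.89 − $504.42 → $935.36
  Apr: +$719.89 → $1,655.25
  May: +$719.89 → $2,375.14
  Jun: +$719.89 − $2,812.38 → $282.65
  Jul: +$719.89 → $1,002.54
  Aug: +$719.89 → $1,722.43
  Sep: +$719.89 − $504.42 → $1,937.90
  Oct: +$719.89 → $2,657.79
  Nov: +$719.89 → $3,377.68
  Dec: +$719.89 − $4,817.46 → -$719.89
  Jan: +$719.89 → $0.00
Lowest trial balance = -$719.89 (Dec)
Initial deposit = cushion − low point = $1,439.78 − (-$719.89) = $2,159.67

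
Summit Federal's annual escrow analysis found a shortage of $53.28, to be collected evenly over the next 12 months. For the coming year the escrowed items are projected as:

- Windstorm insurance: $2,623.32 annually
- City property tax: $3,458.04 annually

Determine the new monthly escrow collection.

$511.22

Windstorm insurance = $2,623.32/yr
City property tax = $3,458.04/yr
Total per year = $2,623.32 + $3,458.04 = $6,081.36
Monthly escrow = $6,081.36 ÷ 12 = $506.78
Shortage spread = $53.28 ÷ 12 = $4.44/mo
Adjusted monthly = $506.78 + $4.44 = $511.22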